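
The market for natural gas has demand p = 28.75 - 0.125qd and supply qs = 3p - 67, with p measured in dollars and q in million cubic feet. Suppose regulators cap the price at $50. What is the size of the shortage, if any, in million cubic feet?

Rearranging demand gives qd = 230 - 8p. In a free market, 230 - 8p = 3p - 67 gives the equilibrium p* = 27, q* = 14.
The ceiling of 50 is above the equilibrium price 27, so it is not binding; the market clears at p* = 27, q* = 14.
Since the control does not bind, there is no shortage.

0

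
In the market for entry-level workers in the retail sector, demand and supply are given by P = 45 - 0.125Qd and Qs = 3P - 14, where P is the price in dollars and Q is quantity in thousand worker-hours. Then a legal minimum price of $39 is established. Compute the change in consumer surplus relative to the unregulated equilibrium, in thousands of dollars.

Rearranging demand gives Qd = 360 - 8P. Setting quantity demanded equal to quantity supplied, 360 - 8P = 3P - 14, gives P* = 34 and Q* = 88.
Because the floor (39) lies above the market-clearing price, it is binding.
At P = 39: Qd = 360 - 8·39 = 48 and Qs = 3·39 - 14 = 103.
Consumer surplus without the control is ½ · (45 - 34) · 88 = 484.
With the floor, consumers buy 48 units at 39, so CS = ½ · (45 - 39) · 48 = 144.
Change in consumer surplus = 144 - 484 = -340.

-340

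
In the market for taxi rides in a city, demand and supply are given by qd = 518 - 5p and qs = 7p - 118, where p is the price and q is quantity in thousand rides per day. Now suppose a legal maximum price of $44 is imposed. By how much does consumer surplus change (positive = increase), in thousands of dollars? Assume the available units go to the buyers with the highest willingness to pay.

Setting quantity demanded equal to quantity supplied, 518 - 5p = 7p - 118, gives p* = 53 and q* = 253.
Because the ceiling (44) lies below the market-clearing price, it is binding.
At p = 44: qd = 518 - 5·44 = 298 and qs = 7·44 - 118 = 190.
Consumer surplus without the control is ½ · (103.6 - 53) · 253 = 6400.9.
With the ceiling, 190 units are sold at 44 (assume they go to the highest-value buyers). The demand price at q = 190 is 65.6, so CS = ½ · [(103.6 - 44) + (65.6 - 44)] · 190 = 7714.
Change in consumer surplus = 7714 - 6400.9 = 1313.1.

1313.1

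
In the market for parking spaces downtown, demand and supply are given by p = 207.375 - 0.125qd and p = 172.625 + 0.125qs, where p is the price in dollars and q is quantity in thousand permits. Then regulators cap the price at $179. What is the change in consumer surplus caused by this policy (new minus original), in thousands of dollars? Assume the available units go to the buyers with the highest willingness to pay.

Rearranging demand gives qd = 1659 - 8p; rearranging supply gives qs = 8p - 1381. Without the control the market clears where 1659 - 8p = 8p - 1381, i.e. p* = 190 and q* = 139.
The ceiling of 179 is below the equilibrium price 190, so it binds.
At p = 179: qd = 1659 - 8·179 = 227 and qs = 8·179 - 1381 = 51.
Consumer surplus without the control is ½ · (207.375 - 190) · 139 = 1207.5625.
With the ceiling, 51 units are sold at 179 (assume they go to the highest-value buyers). The demand price at q = 51 is 201, so CS = ½ · [(207.375 - 179) + (201 - 179)] · 51 = 1284.5625.
Change in consumer surplus = 1284.5625 - 1207.5625 = 77.

77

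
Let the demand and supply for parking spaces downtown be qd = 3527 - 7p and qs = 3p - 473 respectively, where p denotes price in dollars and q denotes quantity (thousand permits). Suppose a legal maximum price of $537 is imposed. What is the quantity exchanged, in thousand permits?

In a free market, 3527 - 7p = 3p - 473 gives the equilibrium p* = 400, q* = 727.
Since 537 is above p* = 400, the ceiling does not bind and the free-market outcome prevails.

727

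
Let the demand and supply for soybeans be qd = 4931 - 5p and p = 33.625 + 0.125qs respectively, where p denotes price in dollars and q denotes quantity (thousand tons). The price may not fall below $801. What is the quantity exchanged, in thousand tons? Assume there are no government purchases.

926

Rearranging supply gives qs = 8p - 269. Setting quantity demanded equal to quantity supplied, 4931 - 5p = 8p - 269, gives p* = 400 and q* = 2931.
Since 801 > 400, the floor is binding.
At p = 801: qd = 4931 - 5·801 = 926 and qs = 8·801 - 269 = 6139.
The quantity actually transacted is the short side, demand: 926.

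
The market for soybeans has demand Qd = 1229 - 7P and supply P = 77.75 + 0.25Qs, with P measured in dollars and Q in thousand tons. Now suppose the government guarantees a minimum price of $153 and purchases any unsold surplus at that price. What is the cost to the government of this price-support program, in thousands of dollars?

21879

Rearranging supply gives Qs = 4P - 311. Setting quantity demanded equal to quantity supplied, 1229 - 7P = 4P - 311, gives P* = 140 and Q* = 249.
Because the floor (153) lies above the market-clearing price, it is binding.
At P = 153: Qd = 1229 - 7·153 = 158 and Qs = 4·153 - 311 = 301.
Surplus = Qs - Qd = 143.
Government expenditure = surplus × support price = 143 × 153 = 21879.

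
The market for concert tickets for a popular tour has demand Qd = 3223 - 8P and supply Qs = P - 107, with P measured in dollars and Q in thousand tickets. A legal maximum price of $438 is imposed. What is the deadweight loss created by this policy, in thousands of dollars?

0

Setting quantity demanded equal to quantity supplied, 3223 - 8P = P - 107, gives P* = 370 and Q* = 263.
The ceiling of 438 is above the equilibrium price 370, so it is not binding; the market clears at P* = 370, Q* = 263.
Since the control does not bind, no trades are prevented and deadweight loss is zero.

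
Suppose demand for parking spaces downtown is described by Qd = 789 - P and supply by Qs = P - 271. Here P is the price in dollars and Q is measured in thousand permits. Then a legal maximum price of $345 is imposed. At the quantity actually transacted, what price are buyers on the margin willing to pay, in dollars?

715

Equilibrium: 789 - P = P - 271, so 1060 = 2P and P* = 530, Q* = 259.
Since 345 < 530, the ceiling is binding.
At P = 345: Qd = 789 - 345 = 444 and Qs = 345 - 271 = 74.
Only 74 units reach the market. On the demand curve, the marginal buyer's willingness to pay at Q = 74 is (789 - 74) = 715.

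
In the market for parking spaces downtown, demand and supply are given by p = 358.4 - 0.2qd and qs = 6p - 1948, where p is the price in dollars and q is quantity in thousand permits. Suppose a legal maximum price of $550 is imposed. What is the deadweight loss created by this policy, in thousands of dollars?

0

Rearranging demand gives qd = 1792 - 5p. Without the control the market clears where 1792 - 5p = 6p - 1948, i.e. p* = 340 and q* = 92.
Since 550 is above p* = 340, the ceiling does not bind and the free-market outcome prevails.
Since the control does not bind, no trades are prevented and deadweight loss is zero.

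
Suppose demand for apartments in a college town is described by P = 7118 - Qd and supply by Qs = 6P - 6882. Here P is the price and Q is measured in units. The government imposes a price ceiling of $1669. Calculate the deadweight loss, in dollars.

Rearranging demand gives Qd = 7118 - P. Without the control the market clears where 7118 - P = 6P - 6882, i.e. P* = 2000 and Q* = 5118.
The ceiling of 1669 is below the equilibrium price 2000, so it binds.
At P = 1669: Qd = 7118 - 1669 = 5449 and Qs = 6·1669 - 6882 = 3132.
Quantity traded falls to 3132. At Q = 3132 the demand price is 7118 - 3132 = 3986 and the supply price is (6882 + 3132)/6 = 1669.
Deadweight loss = ½ · (3986 - 1669) · (5118 - 3132) = ½ · 2317 · 1986 = 2300781.

2300781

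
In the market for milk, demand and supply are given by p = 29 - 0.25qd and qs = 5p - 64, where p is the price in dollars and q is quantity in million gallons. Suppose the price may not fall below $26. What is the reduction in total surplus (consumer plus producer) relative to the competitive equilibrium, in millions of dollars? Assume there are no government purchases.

Rearranging demand gives qd = 116 - 4p. In a free market, 116 - 4p = 5p - 64 gives the equilibrium p* = 20, q* = 36.
Since 26 > 20, the floor is binding.
At p = 26: qd = 116 - 4·26 = 12 and qs = 5·26 - 64 = 66.
Quantity traded falls to 12. At q = 12 the demand price is (116 - 12)/4 = 26 and the supply price is (64 + 12)/5 = 15.2.
Deadweight loss = ½ · (26 - 15.2) · (36 - 12) = ½ · 10.8 · 24 = 129.6.

129.6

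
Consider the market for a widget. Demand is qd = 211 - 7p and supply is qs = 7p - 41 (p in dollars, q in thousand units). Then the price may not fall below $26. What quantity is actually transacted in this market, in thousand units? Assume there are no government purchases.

29

Without the control the market clears where 211 - 7p = 7p - 41, i.e. p* = 18 and q* = 85.
Since 26 > 18, the floor is binding.
At p = 26: qd = 211 - 7·26 = 29 and qs = 7·26 - 41 = 141.
The quantity actually transacted is the short side, demand: 29.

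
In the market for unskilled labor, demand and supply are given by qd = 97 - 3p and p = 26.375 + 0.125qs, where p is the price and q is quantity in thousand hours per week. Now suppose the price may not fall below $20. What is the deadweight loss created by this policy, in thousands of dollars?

0

Rearranging supply gives qs = 8p - 211. In a free market, 97 - 3p = 8p - 211 gives the equilibrium p* = 28, q* = 13.
The floor of 20 is below the equilibrium price 28, so it is not binding; the market clears at p* = 28, q* = 13.
Since the control does not bind, no trades are prevented and deadweight loss is zero.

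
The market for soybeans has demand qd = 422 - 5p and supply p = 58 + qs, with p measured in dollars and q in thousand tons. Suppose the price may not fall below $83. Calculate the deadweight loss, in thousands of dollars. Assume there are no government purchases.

135

Rearranging supply gives qs = p - 58. Setting quantity demanded equal to quantity supplied, 422 - 5p = p - 58, gives p* = 80 and q* = 22.
Because the floor (83) lies above the market-clearing price, it is binding.
At p = 83: qd = 422 - 5·83 = 7 and qs = 83 - 58 = 25.
Quantity traded falls to 7. At q = 7 the demand price is (422 - 7)/5 = 83 and the supply price is 58 + 7 = 65.
Deadweight loss = ½ · (83 - 65) · (22 - 7) = ½ · 18 · 15 = 135.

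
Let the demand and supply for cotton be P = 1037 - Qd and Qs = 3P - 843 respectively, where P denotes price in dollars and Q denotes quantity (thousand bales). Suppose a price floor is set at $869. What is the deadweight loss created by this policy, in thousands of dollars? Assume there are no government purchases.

106134

Rearranging demand gives Qd = 1037 - P. In a free market, 1037 - P = 3P - 843 gives the equilibrium P* = 470, Q* = 567.
The floor of 869 is above the equilibrium price 470, so it binds.
At P = 869: Qd = 1037 - 869 = 168 and Qs = 3·869 - 843 = 1764.
Quantity traded falls to 168. At Q = 168 the demand price is 1037 - 168 = 869 and the supply price is (843 + 168)/3 = 337.
Deadweight loss = ½ · (869 - 337) · (567 - 168) = ½ · 532 · 399 = 106134.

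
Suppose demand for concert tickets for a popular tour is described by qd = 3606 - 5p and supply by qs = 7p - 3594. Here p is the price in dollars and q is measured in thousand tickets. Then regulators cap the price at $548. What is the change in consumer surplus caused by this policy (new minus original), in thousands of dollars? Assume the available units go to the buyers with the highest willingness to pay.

-665.6

Setting quantity demanded equal to quantity supplied, 3606 - 5p = 7p - 3594, gives p* = 600 and q* = 606.
The ceiling of 548 is below the equilibrium price 600, so it binds.
At p = 548: qd = 3606 - 5·548 = 866 and qs = 7·548 - 3594 = 242.
Consumer surplus without the control is ½ · (721.2 - 600) · 606 = 36723.6.
With the ceiling, 242 units are sold at 548 (assume they go to the highest-value buyers). The demand price at q = 242 is 672.8, so CS = ½ · [(721.2 - 548) + (672.8 - 548)] · 242 = 36058.
Change in consumer surplus = 36058 - 36723.6 = -665.6.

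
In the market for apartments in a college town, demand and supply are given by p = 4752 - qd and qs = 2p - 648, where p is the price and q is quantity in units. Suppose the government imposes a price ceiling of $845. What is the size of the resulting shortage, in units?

Rearranging demand gives qd = 4752 - p. Equilibrium: 4752 - p = 2p - 648, so 5400 = 3p and p* = 1800, q* = 2952.
Since 845 < 1800, the ceiling is binding.
At p = 845: qd = 4752 - 845 = 3907 and qs = 2·845 - 648 = 1042.
Shortage = qd - qs = 3907 - 1042 = 2865.

2865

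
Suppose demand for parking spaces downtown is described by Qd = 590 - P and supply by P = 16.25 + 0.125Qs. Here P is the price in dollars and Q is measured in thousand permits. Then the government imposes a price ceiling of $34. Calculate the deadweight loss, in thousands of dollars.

76176

Rearranging supply gives Qs = 8P - 130. Setting quantity demanded equal to quantity supplied, 590 - P = 8P - 130, gives P* = 80 and Q* = 510.
Because the ceiling (34) lies below the market-clearing price, it is binding.
At P = 34: Qd = 590 - 34 = 556 and Qs = 8·34 - 130 = 142.
Quantity traded falls to 142. At Q = 142 the demand price is 590 - 142 = 448 and the supply price is (130 + 142)/8 = 34.
Deadweight loss = ½ · (448 - 34) · (510 - 142) = ½ · 414 · 368 = 76176.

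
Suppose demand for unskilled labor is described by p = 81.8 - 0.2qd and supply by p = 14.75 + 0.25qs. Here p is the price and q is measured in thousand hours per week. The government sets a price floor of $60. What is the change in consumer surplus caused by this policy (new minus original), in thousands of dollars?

-1032

Rearranging demand gives qd = 409 - 5p; rearranging supply gives qs = 4p - 59. Without the control the market clears where 409 - 5p = 4p - 59, i.e. p* = 52 and q* = 149.
The floor of 60 is above the equilibrium price 52, so it binds.
At p = 60: qd = 409 - 5·60 = 109 and qs = 4·60 - 59 = 181.
Consumer surplus without the control is ½ · (81.8 - 52) · 149 = 2220.1.
With the floor, consumers buy 109 units at 60, so CS = ½ · (81.8 - 60) · 109 = 1188.1.
Change in consumer surplus = 1188.1 - 2220.1 = -1032.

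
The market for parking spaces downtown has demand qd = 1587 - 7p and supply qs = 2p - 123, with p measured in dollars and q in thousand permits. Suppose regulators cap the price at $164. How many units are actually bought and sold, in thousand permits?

Without the control the market clears where 1587 - 7p = 2p - 123, i.e. p* = 190 and q* = 257.
Since 164 < 190, the ceiling is binding.
At p = 164: qd = 1587 - 7·164 = 439 and qs = 2·164 - 123 = 205.
The quantity actually transacted is the short side, supply: 205.

205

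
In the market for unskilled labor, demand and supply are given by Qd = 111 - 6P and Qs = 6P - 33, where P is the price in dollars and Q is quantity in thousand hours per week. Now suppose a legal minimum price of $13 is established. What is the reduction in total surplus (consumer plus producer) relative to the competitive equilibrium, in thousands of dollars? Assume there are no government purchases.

6

Setting quantity demanded equal to quantity supplied, 111 - 6P = 6P - 33, gives P* = 12 and Q* = 39.
The floor of 13 is above the equilibrium price 12, so it binds.
At P = 13: Qd = 111 - 6·13 = 33 and Qs = 6·13 - 33 = 45.
Quantity traded falls to 33. At Q = 33 the demand price is (111 - 33)/6 = 13 and the supply price is (33 + 33)/6 = 11.
Deadweight loss = ½ · (13 - 11) · (39 - 33) = ½ · 2 · 6 = 6.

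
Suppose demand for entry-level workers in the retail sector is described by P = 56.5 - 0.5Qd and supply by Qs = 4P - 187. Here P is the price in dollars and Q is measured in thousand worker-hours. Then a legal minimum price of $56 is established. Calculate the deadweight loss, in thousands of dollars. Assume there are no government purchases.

Rearranging demand gives Qd = 113 - 2P. Equilibrium: 113 - 2P = 4P - 187, so 300 = 6P and P* = 50, Q* = 13.
Because the floor (56) lies above the market-clearing price, it is binding.
At P = 56: Qd = 113 - 2·56 = 1 and Qs = 4·56 - 187 = 37.
Quantity traded falls to 1. At Q = 1 the demand price is (113 - 1)/2 = 56 and the supply price is (187 + 1)/4 = 47.
Deadweight loss = ½ · (56 - 47) · (13 - 1) = ½ · 9 · 12 = 54.

54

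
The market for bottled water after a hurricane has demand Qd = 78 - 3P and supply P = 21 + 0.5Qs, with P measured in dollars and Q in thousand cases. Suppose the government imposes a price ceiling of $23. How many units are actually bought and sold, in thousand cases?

Rearranging supply gives Qs = 2P - 42. Setting quantity demanded equal to quantity supplied, 78 - 3P = 2P - 42, gives P* = 24 and Q* = 6.
Since 23 < 24, the ceiling is binding.
At P = 23: Qd = 78 - 3·23 = 9 and Qs = 2·23 - 42 = 4.
The quantity actually transacted is the short side, supply: 4.

4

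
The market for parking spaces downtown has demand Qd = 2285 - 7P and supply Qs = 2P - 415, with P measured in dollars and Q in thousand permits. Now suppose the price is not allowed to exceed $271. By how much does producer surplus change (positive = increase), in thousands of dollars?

-4524

Setting quantity demanded equal to quantity supplied, 2285 - 7P = 2P - 415, gives P* = 300 and Q* = 185.
The ceiling of 271 is below the equilibrium price 300, so it binds.
At P = 271: Qd = 2285 - 7·271 = 388 and Qs = 2·271 - 415 = 127.
Producer surplus without the control is ½ · (300 - 207.5) · 185 = 8556.25.
With the ceiling, producers sell 127 units at 271, so PS = ½ · (271 - 207.5) · 127 = 4032.25.
Change in producer surplus = 4032.25 - 8556.25 = -4524.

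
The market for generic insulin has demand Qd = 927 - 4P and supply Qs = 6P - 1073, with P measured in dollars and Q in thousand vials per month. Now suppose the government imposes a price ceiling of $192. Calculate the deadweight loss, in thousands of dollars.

Without the control the market clears where 927 - 4P = 6P - 1073, i.e. P* = 200 and Q* = 127.
Since 192 < 200, the ceiling is binding.
At P = 192: Qd = 927 - 4·192 = 159 and Qs = 6·192 - 1073 = 79.
Quantity traded falls to 79. At Q = 79 the demand price is (927 - 79)/4 = 212 and the supply price is (1073 + 79)/6 = 192.
Deadweight loss = ½ · (212 - 192) · (127 - 79) = ½ · 20 · 48 = 480.

480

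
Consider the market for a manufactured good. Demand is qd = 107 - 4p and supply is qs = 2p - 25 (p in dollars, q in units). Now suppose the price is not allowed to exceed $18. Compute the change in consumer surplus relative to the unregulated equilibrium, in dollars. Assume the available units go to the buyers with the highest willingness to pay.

36

Equilibrium: 107 - 4p = 2p - 25, so 132 = 6p and p* = 22, q* = 19.
Because the ceiling (18) lies below the market-clearing price, it is binding.
At p = 18: qd = 107 - 4·18 = 35 and qs = 2·18 - 25 = 11.
Consumer surplus without the control is ½ · (26.75 - 22) · 19 = 45.125.
With the ceiling, 11 units are sold at 18 (assume they go to the highest-value buyers). The demand price at q = 11 is 24, so CS = ½ · [(26.75 - 18) + (24 - 18)] · 11 = 81.125.
Change in consumer surplus = 81.125 - 45.125 = 36.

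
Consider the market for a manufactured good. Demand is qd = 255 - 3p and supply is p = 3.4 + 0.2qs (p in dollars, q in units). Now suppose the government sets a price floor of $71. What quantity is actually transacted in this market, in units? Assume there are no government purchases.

42

Rearranging supply gives qs = 5p - 17. Equilibrium: 255 - 3p = 5p - 17, so 272 = 8p and p* = 34, q* = 153.
Because the floor (71) lies above the market-clearing price, it is binding.
At p = 71: qd = 255 - 3·71 = 42 and qs = 5·71 - 17 = 338.
The quantity actually transacted is the short side, demand: 42.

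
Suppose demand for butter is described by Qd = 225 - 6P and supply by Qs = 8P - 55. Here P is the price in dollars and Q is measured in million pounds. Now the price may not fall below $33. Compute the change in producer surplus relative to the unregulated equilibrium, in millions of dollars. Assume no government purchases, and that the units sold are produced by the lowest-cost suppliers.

-29.25

Without the control the market clears where 225 - 6P = 8P - 55, i.e. P* = 20 and Q* = 105.
Since 33 > 20, the floor is binding.
At P = 33: Qd = 225 - 6·33 = 27 and Qs = 8·33 - 55 = 209.
Producer surplus without the control is ½ · (20 - 6.875) · 105 = 689.0625.
With the floor, 27 units are sold at 33. The supply price at Q = 27 is 10.25, so PS = ½ · [(33 - 6.875) + (33 - 10.25)] · 27 = 659.8125.
Change in producer surplus = 659.8125 - 689.0625 = -29.25.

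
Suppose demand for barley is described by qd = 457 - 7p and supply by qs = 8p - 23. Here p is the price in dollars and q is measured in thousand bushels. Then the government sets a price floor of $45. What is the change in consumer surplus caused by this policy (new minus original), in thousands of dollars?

In a free market, 457 - 7p = 8p - 23 gives the equilibrium p* = 32, q* = 233.
Because the floor (45) lies above the market-clearing price, it is binding.
At p = 45: qd = 457 - 7·45 = 142 and qs = 8·45 - 23 = 337.
Consumer surplus without the control is ½ · (457/7 - 32) · 233 = 54289/14.
With the floor, consumers buy 142 units at 45, so CS = ½ · (457/7 - 45) · 142 = 10082/7.
Change in consumer surplus = 10082/7 - 54289/14 = -2437.5.

-2437.5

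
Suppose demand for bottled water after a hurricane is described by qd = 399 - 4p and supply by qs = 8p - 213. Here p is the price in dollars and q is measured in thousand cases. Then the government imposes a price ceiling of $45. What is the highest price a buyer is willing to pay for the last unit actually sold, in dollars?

63

Setting quantity demanded equal to quantity supplied, 399 - 4p = 8p - 213, gives p* = 51 and q* = 195.
Because the ceiling (45) lies below the market-clearing price, it is binding.
At p = 45: qd = 399 - 4·45 = 219 and qs = 8·45 - 213 = 147.
Only 147 units reach the market. On the demand curve, the marginal buyer's willingness to pay at q = 147 is (399 - 147)/4 = 63.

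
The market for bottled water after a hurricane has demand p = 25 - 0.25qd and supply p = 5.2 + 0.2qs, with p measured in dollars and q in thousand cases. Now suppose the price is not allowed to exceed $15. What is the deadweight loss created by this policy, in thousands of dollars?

0

Rearranging demand gives qd = 100 - 4p; rearranging supply gives qs = 5p - 26. In a free market, 100 - 4p = 5p - 26 gives the equilibrium p* = 14, q* = 44.
The ceiling of 15 is above the equilibrium price 14, so it is not binding; the market clears at p* = 14, q* = 44.
Since the control does not bind, no trades are prevented and deadweight loss is zero.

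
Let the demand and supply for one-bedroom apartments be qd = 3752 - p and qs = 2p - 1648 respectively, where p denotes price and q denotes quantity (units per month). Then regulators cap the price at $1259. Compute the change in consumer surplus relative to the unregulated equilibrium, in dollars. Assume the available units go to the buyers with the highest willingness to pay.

-114692

Setting quantity demanded equal to quantity supplied, 3752 - p = 2p - 1648, gives p* = 1800 and q* = 1952.
Since 1259 < 1800, the ceiling is binding.
At p = 1259: qd = 3752 - 1259 = 2493 and qs = 2·1259 - 1648 = 870.
Consumer surplus without the control is ½ · (3752 - 1800) · 1952 = 1905152.
With the ceiling, 870 units are sold at 1259 (assume they go to the highest-value buyers). The demand price at q = 870 is 2882, so CS = ½ · [(3752 - 1259) + (2882 - 1259)] · 870 = 1790460.
Change in consumer surplus = 1790460 - 1905152 = -114692.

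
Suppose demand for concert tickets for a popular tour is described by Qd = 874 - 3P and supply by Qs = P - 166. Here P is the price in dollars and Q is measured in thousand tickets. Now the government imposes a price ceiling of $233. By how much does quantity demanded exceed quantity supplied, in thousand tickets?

Equilibrium: 874 - 3P = P - 166, so 1040 = 4P and P* = 260, Q* = 94.
Since 233 < 260, the ceiling is binding.
At P = 233: Qd = 874 - 3·233 = 175 and Qs = 233 - 166 = 67.
Shortage = Qd - Qs = 175 - 67 = 108.

108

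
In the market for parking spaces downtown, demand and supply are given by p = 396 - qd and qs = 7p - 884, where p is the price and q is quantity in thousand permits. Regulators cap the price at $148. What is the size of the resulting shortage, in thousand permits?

96

Rearranging demand gives qd = 396 - p. Without the control the market clears where 396 - p = 7p - 884, i.e. p* = 160 and q* = 236.
Since 148 < 160, the ceiling is binding.
At p = 148: qd = 396 - 148 = 248 and qs = 7·148 - 884 = 152.
Shortage = qd - qs = 248 - 152 = 96.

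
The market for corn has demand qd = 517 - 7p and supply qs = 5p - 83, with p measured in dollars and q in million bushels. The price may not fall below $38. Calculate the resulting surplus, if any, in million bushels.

0

Equilibrium: 517 - 7p = 5p - 83, so 600 = 12p and p* = 50, q* = 167.
Since 38 is below p* = 50, the floor does not bind and the free-market outcome prevails.
Since the control does not bind, there is no surplus.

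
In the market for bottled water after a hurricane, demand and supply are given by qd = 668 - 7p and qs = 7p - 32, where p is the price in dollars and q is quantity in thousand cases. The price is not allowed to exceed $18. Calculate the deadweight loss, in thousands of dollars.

7168

Without the control the market clears where 668 - 7p = 7p - 32, i.e. p* = 50 and q* = 318.
The ceiling of 18 is below the equilibrium price 50, so it binds.
At p = 18: qd = 668 - 7·18 = 542 and qs = 7·18 - 32 = 94.
Quantity traded falls to 94. At q = 94 the demand price is (668 - 94)/7 = 82 and the supply price is (32 + 94)/7 = 18.
Deadweight loss = ½ · (82 - 18) · (318 - 94) = ½ · 64 · 224 = 7168.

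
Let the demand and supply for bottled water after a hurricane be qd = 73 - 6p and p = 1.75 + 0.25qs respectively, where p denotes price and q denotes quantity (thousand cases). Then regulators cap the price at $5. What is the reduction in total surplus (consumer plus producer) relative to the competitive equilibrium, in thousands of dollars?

Rearranging supply gives qs = 4p - 7. In a free market, 73 - 6p = 4p - 7 gives the equilibrium p* = 8, q* = 25.
Because the ceiling (5) lies below the market-clearing price, it is binding.
At p = 5: qd = 73 - 6·5 = 43 and qs = 4·5 - 7 = 13.
Quantity traded falls to 13. At q = 13 the demand price is (73 - 13)/6 = 10 and the supply price is (7 + 13)/4 = 5.
Deadweight loss = ½ · (10 - 5) · (25 - 13) = ½ · 5 · 12 = 30.

30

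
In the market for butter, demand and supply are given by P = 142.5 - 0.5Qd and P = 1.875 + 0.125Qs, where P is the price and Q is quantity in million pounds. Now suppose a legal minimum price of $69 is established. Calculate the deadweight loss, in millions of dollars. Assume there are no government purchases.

Rearranging demand gives Qd = 285 - 2P; rearranging supply gives Qs = 8P - 15. Without the control the market clears where 285 - 2P = 8P - 15, i.e. P* = 30 and Q* = 225.
Since 69 > 30, the floor is binding.
At P = 69: Qd = 285 - 2·69 = 147 and Qs = 8·69 - 15 = 537.
Quantity traded falls to 147. At Q = 147 the demand price is (285 - 147)/2 = 69 and the supply price is (15 + 147)/8 = 20.25.
Deadweight loss = ½ · (69 - 20.25) · (225 - 147) = ½ · 48.75 · 78 = 1901.25.

1901.25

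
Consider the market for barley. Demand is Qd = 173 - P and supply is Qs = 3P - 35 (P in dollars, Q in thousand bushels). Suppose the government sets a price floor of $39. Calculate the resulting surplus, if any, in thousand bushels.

Setting quantity demanded equal to quantity supplied, 173 - P = 3P - 35, gives P* = 52 and Q* = 121.
The floor of 39 is below the equilibrium price 52, so it is not binding; the market clears at P* = 52, Q* = 121.
Since the control does not bind, there is no surplus.

0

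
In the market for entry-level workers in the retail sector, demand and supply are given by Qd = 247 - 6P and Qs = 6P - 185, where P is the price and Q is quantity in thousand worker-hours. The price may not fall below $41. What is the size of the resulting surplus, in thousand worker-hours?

60

Without the control the market clears where 247 - 6P = 6P - 185, i.e. P* = 36 and Q* = 31.
Since 41 > 36, the floor is binding.
At P = 41: Qd = 247 - 6·41 = 1 and Qs = 6·41 - 185 = 61.
Surplus = Qs - Qd = 61 - 1 = 60.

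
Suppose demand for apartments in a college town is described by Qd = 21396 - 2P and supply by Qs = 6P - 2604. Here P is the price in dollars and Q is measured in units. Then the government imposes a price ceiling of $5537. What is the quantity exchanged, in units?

In a free market, 21396 - 2P = 6P - 2604 gives the equilibrium P* = 3000, Q* = 15396.
Since 5537 is above P* = 3000, the ceiling does not bind and the free-market outcome prevails.

15396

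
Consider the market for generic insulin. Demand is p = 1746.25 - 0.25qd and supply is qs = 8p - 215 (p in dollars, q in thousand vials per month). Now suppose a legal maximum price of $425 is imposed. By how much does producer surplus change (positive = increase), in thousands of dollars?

-679875

Rearranging demand gives qd = 6985 - 4p. Without the control the market clears where 6985 - 4p = 8p - 215, i.e. p* = 600 and q* = 4585.
The ceiling of 425 is below the equilibrium price 600, so it binds.
At p = 425: qd = 6985 - 4·425 = 5285 and qs = 8·425 - 215 = 3185.
Producer surplus without the control is ½ · (600 - 26.875) · 4585 = 1313889.0625.
With the ceiling, producers sell 3185 units at 425, so PS = ½ · (425 - 26.875) · 3185 = 634014.0625.
Change in producer surplus = 634014.0625 - 1313889.0625 = -679875.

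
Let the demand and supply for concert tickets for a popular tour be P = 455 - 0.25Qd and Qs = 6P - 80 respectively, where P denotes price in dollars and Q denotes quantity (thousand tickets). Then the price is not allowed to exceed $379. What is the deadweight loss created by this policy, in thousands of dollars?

0

Rearranging demand gives Qd = 1820 - 4P. In a free market, 1820 - 4P = 6P - 80 gives the equilibrium P* = 190, Q* = 1060.
Since 379 is above P* = 190, the ceiling does not bind and the free-market outcome prevails.
Since the control does not bind, no trades are prevented and deadweight loss is zero.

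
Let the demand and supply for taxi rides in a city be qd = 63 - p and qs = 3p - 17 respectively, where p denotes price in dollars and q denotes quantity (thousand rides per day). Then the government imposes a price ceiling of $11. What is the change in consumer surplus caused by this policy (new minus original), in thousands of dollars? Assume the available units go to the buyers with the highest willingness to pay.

-220.5

In a free market, 63 - p = 3p - 17 gives the equilibrium p* = 20, q* = 43.
Because the ceiling (11) lies below the market-clearing price, it is binding.
At p = 11: qd = 63 - 11 = 52 and qs = 3·11 - 17 = 16.
Consumer surplus without the control is ½ · (63 - 20) · 43 = 924.5.
With the ceiling, 16 units are sold at 11 (assume they go to the highest-value buyers). The demand price at q = 16 is 47, so CS = ½ · [(63 - 11) + (47 - 11)] · 16 = 704.
Change in consumer surplus = 704 - 924.5 = -220.5.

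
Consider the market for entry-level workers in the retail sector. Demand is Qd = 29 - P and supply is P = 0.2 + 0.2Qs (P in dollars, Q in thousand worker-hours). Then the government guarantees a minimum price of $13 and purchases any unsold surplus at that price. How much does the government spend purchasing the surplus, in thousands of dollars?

624

Rearranging supply gives Qs = 5P - 1. Without the control the market clears where 29 - P = 5P - 1, i.e. P* = 5 and Q* = 24.
Because the floor (13) lies above the market-clearing price, it is binding.
At P = 13: Qd = 29 - 13 = 16 and Qs = 5·13 - 1 = 64.
Surplus = Qs - Qd = 48.
Government expenditure = surplus × support price = 48 × 13 = 624.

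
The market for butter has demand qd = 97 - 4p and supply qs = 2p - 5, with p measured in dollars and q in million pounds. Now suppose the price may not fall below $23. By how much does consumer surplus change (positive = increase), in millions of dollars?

-102

In a free market, 97 - 4p = 2p - 5 gives the equilibrium p* = 17, q* = 29.
Since 23 > 17, the floor is binding.
At p = 23: qd = 97 - 4·23 = 5 and qs = 2·23 - 5 = 41.
Consumer surplus without the control is ½ · (24.25 - 17) · 29 = 105.125.
With the floor, consumers buy 5 units at 23, so CS = ½ · (24.25 - 23) · 5 = 3.125.
Change in consumer surplus = 3.125 - 105.125 = -102.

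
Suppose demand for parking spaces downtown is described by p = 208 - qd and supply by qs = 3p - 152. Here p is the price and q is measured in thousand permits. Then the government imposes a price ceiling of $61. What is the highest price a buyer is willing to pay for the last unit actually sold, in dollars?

177

Rearranging demand gives qd = 208 - p. In a free market, 208 - p = 3p - 152 gives the equilibrium p* = 90, q* = 118.
The ceiling of 61 is below the equilibrium price 90, so it binds.
At p = 61: qd = 208 - 61 = 147 and qs = 3·61 - 152 = 31.
Only 31 units reach the market. On the demand curve, the marginal buyer's willingness to pay at q = 31 is (208 - 31) = 177.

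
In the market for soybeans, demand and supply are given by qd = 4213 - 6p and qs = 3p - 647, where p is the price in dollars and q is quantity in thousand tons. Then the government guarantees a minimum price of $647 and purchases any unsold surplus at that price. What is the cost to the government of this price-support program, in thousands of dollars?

623061

Setting quantity demanded equal to quantity supplied, 4213 - 6p = 3p - 647, gives p* = 540 and q* = 973.
The floor of 647 is above the equilibrium price 540, so it binds.
At p = 647: qd = 4213 - 6·647 = 331 and qs = 3·647 - 647 = 1294.
Surplus = qs - qd = 963.
Government expenditure = surplus × support price = 963 × 647 = 623061.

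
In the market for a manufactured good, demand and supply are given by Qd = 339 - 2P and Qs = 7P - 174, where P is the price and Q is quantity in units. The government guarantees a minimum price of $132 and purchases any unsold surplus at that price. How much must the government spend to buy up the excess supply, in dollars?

89100

Setting quantity demanded equal to quantity supplied, 339 - 2P = 7P - 174, gives P* = 57 and Q* = 225.
The floor of 132 is above the equilibrium price 57, so it binds.
At P = 132: Qd = 339 - 2·132 = 75 and Qs = 7·132 - 174 = 750.
Surplus = Qs - Qd = 675.
Government expenditure = surplus × support price = 675 × 132 = 89100.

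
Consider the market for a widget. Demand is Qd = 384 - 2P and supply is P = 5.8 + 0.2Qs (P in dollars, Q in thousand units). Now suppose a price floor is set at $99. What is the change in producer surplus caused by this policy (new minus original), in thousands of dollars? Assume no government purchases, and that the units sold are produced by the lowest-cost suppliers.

Rearranging supply gives Qs = 5P - 29. Without the control the market clears where 384 - 2P = 5P - 29, i.e. P* = 59 and Q* = 266.
Because the floor (99) lies above the market-clearing price, it is binding.
At P = 99: Qd = 384 - 2·99 = 186 and Qs = 5·99 - 29 = 466.
Producer surplus without the control is ½ · (59 - 5.8) · 266 = 7075.6.
With the floor, 186 units are sold at 99. The supply price at Q = 186 is 43, so PS = ½ · [(99 - 5.8) + (99 - 43)] · 186 = 13875.6.
Change in producer surplus = 13875.6 - 7075.6 = 6800.

6800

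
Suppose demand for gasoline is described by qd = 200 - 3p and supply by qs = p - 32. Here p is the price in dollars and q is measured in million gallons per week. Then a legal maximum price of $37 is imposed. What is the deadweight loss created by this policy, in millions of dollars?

294

Equilibrium: 200 - 3p = p - 32, so 232 = 4p and p* = 58, q* = 26.
The ceiling of 37 is below the equilibrium price 58, so it binds.
At p = 37: qd = 200 - 3·37 = 89 and qs = 37 - 32 = 5.
Quantity traded falls to 5. At q = 5 the demand price is (200 - 5)/3 = 65 and the supply price is 32 + 5 = 37.
Deadweight loss = ½ · (65 - 37) · (26 - 5) = ½ · 28 · 21 = 294.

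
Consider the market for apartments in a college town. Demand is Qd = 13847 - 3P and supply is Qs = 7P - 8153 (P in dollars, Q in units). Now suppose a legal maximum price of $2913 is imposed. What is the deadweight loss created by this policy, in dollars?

Equilibrium: 13847 - 3P = 7P - 8153, so 22000 = 10P and P* = 2200, Q* = 7247.
The ceiling of 2913 is above the equilibrium price 2200, so it is not binding; the market clears at P* = 2200, Q* = 7247.
Since the control does not bind, no trades are prevented and deadweight loss is zero.

0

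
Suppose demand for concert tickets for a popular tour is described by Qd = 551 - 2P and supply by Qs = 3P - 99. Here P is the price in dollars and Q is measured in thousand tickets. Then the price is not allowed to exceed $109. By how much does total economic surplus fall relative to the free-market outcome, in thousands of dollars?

1653.75

Setting quantity demanded equal to quantity supplied, 551 - 2P = 3P - 99, gives P* = 130 and Q* = 291.
The ceiling of 109 is below the equilibrium price 130, so it binds.
At P = 109: Qd = 551 - 2·109 = 333 and Qs = 3·109 - 99 = 228.
Quantity traded falls to 228. At Q = 228 the demand price is (551 - 228)/2 = 161.5 and the supply price is (99 + 228)/3 = 109.
Deadweight loss = ½ · (161.5 - 109) · (291 - 228) = ½ · 52.5 · 63 = 1653.75.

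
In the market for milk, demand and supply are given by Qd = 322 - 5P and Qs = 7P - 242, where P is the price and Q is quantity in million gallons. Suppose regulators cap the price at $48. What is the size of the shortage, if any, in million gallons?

0

Setting quantity demanded equal to quantity supplied, 322 - 5P = 7P - 242, gives P* = 47 and Q* = 87.
Since 48 is above P* = 47, the ceiling does not bind and the free-market outcome prevails.
Since the control does not bind, there is no shortage.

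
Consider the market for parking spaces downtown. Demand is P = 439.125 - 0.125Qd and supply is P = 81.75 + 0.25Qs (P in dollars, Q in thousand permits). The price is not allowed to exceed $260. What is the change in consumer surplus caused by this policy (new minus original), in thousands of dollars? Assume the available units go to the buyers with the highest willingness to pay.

39180

Rearranging demand gives Qd = 3513 - 8P; rearranging supply gives Qs = 4P - 327. Without the control the market clears where 3513 - 8P = 4P - 327, i.e. P* = 320 and Q* = 953.
Because the ceiling (260) lies below the market-clearing price, it is binding.
At P = 260: Qd = 3513 - 8·260 = 1433 and Qs = 4·260 - 327 = 713.
Consumer surplus without the control is ½ · (439.125 - 320) · 953 = 56763.0625.
With the ceiling, 713 units are sold at 260 (assume they go to the highest-value buyers). The demand price at Q = 713 is 350, so CS = ½ · [(439.125 - 260) + (350 - 260)] · 713 = 95943.0625.
Change in consumer surplus = 95943.0625 - 56763.0625 = 39180.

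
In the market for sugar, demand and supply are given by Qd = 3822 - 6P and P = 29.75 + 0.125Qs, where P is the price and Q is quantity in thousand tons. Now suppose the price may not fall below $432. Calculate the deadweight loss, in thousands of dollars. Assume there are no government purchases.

105861

Rearranging supply gives Qs = 8P - 238. Equilibrium: 3822 - 6P = 8P - 238, so 4060 = 14P and P* = 290, Q* = 2082.
The floor of 432 is above the equilibrium price 290, so it binds.
At P = 432: Qd = 3822 - 6·432 = 1230 and Qs = 8·432 - 238 = 3218.
Quantity traded falls to 1230. At Q = 1230 the demand price is (3822 - 1230)/6 = 432 and the supply price is (238 + 1230)/8 = 183.5.
Deadweight loss = ½ · (432 - 183.5) · (2082 - 1230) = ½ · 248.5 · 852 = 105861.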